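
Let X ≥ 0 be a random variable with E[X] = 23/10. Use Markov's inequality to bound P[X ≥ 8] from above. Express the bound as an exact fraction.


μ = E[X] = 23/10, a = 8.
Markov: P[X ≥ 8] ≤ μ/a = (23/10)/8 = 23/80.
Numerically: ≈ 0.2875.
(Since a = 8 > μ = 2.3000, the bound 23/80 is < 1 and informative.)

P[X ≥ 8] ≤ 23/80 ≈ 0.2875.


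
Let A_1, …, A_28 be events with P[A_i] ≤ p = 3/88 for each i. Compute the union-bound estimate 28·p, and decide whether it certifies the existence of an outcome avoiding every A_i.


Union bound: P[∪_{i=1}^{28} A_i] ≤ Σ_i P[A_i] ≤ 28·p = 28·(3/88) = 21/22.
Numerically: 21/22 ≈ 0.95455.
Is 21/22 < 1? YES.
Since P[∪ A_i] ≤ 21/22 < 1, the complement has P[∩ A_i^c] ≥ 1 − 21/22 = 1/22 > 0, so some outcome avoids every A_i.

28·p = 21/22 ≈ 0.95455; existence CERTIFIED by the union bound.


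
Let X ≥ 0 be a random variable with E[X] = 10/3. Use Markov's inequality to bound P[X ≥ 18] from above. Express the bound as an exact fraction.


μ = E[X] = 10/3, a = 18.
Markov: P[X ≥ 18] ≤ μ/a = (10/3)/18 = 5/27.
Numerically: ≈ 0.1852.
(Since a = 18 > μ = 3.3333, the bound 5/27 is < 1 and informative.)

P[X ≥ 18] ≤ 5/27 ≈ 0.1852.


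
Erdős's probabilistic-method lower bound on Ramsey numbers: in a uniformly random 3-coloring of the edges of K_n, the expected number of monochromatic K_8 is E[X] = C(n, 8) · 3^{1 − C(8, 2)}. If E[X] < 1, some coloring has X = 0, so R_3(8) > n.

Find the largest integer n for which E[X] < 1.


We need C(n, 8) · 3^{1 − 28} < 1, i.e. C(n, 8) < 3^{28 − 1} = 7625597484987.
Check values of n near the boundary:
  n = 150: C(150, 8) = 5257211409450; 5257211409450 < 7625597484987? YES
  n = 151: C(151, 8) = 5551321138650; 5551321138650 < 7625597484987? YES
  n = 152: C(152, 8) = 5859727868575; 5859727868575 < 7625597484987? YES
  n = 153: C(153, 8) = 6183023199255; 6183023199255 < 7625597484987? YES
  n = 154: C(154, 8) = 6521818990995; 6521818990995 < 7625597484987? YES
  n = 155: C(155, 8) = 6876747915675; 6876747915675 < 7625597484987? YES
  n = 156: C(156, 8) = 7248464019225; 7248464019225 < 7625597484987? YES
  n = 157: C(157, 8) = 7637643295425; 7637643295425 < 7625597484987? NO
The largest n with C(n, 8) < 7625597484987 is n = 156 (where E[X] = 805384891025/847288609443 ≈ 0.9505). Hence R_3(8) > 156, i.e. R_3(8) ≥ 157.

Largest n = 156; hence R_3(8) > 156.


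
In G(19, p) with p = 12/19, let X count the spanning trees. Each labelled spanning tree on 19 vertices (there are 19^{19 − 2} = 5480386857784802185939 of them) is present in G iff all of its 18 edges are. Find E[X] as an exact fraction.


K_19 has 19^{19 − 2} = 5480386857784802185939 labelled spanning trees.
For each such spanning tree H, let X_H = 1 if all 18 edges of H are present in G. Then P[X_H = 1] = p^{18} = (12/19)^{18} = 26623333280885243904/104127350297911241532841.
By linearity: E[X] = Σ_H E[X_H] = 5480386857784802185939 · p^{18} = 5480386857784802185939 · 26623333280885243904/104127350297911241532841 = 26623333280885243904/19.
Numerically: E[X] ≈ 1.4e+18.

E[X] = 5480386857784802185939 · (12/19)^{18} = 26623333280885243904/19 ≈ 1.4e+18.


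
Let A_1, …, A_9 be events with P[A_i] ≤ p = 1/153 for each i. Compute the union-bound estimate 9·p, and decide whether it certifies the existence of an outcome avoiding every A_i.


Union bound: P[∪_{i=1}^{9} A_i] ≤ Σ_i P[A_i] ≤ 9·p = 9·(1/153) = 1/17.
Numerically: 1/17 ≈ 0.0588235.
Is 1/17 < 1? YES.
Since P[∪ A_i] ≤ 1/17 < 1, the complement has P[∩ A_i^c] ≥ 1 − 1/17 = 16/17 > 0, so some outcome avoids every A_i.

9·p = 1/17 ≈ 0.0588235; existence CERTIFIED by the union bound.


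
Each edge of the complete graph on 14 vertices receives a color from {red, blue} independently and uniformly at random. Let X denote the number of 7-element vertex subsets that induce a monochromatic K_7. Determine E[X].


Let X = Σ_S X_S over the C(14, 7) = 3432 subsets S of size 7, where X_S = 1 if the K_7 on S is monochromatic.
For a fixed S, the K_7 on S has C(7, 2) = 21 edges. P[all 21 edges red] = (1/2)^21, and likewise for blue, so P[monochromatic] = 2·(1/2)^21 = 2^{1 − 21} = 1/1048576.
Summing: E[X] = C(14, 7) · 2^{1 − 21} = 3432 · 1/1048576 = 429/131072.
Numerically: E[X] ≈ 0.0033.

E[X] = C(14,7)·2^(1−C(7,2)) = 429/131072 ≈ 0.0033.


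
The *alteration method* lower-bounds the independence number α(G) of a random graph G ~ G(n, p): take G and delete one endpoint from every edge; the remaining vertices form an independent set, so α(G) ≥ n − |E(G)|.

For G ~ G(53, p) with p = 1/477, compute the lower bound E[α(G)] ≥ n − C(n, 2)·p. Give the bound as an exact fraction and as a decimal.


E[|E(G)|] = C(53, 2)·p = 1378 · (1/477) = 26/9.
E[α(G)] ≥ n − E[|E(G)|] = 53 − 26/9 = 451/9.
Numerically: ≈ 50.111.
(This is only a lower bound; the true E[α(G)] may be larger.)

E[α(G)] ≥ 451/9 ≈ 50.111.


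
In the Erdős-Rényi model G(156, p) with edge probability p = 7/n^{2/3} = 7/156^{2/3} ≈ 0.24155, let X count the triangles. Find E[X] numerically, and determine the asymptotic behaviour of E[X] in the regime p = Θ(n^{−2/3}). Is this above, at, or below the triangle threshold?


Number of potential triangles: C(156, 3) = 620620.
Each occurs with probability p³ ≈ (0.24155)³ ≈ 1.4094346e-02.
By linearity: E[X] = C(156, 3)·p³ ≈ 620620 · 1.4094346e-02 ≈ 8747.23291.
Since α = 2/3 < 1, p = c/n^{2/3} ≫ 1/n is above the triangle threshold p ~ 1/n. Asymptotically E[X] ~ (c³/6)·n^{3(1−α)} = (7³/6)·n^{1} → ∞; triangles are abundant w.h.p.

E[X] ≈ 8747.23291; in regime p = Θ(1/n^{2/3}) E[X] diverges (above the triangle threshold p ~ 1/n).


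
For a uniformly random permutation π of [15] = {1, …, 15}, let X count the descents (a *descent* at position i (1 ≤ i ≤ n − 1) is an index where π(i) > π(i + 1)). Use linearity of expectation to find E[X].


Write X = Σ X_I over i = 1, …, 14, with X_I the indicator of one descent.
There are 14 indicators.
For each fixed i, the pair (π(i), π(i+1)) is a uniformly random ordered pair of distinct values from {1, …, 15}; by symmetry P[π(i) > π(i+1)] = 1/2.
By linearity: E[X] = 14 · (1/2) = (15 − 1) · (1/2) = 7 ≈ 7.000000.

E[X] = 7 = 7.000000.


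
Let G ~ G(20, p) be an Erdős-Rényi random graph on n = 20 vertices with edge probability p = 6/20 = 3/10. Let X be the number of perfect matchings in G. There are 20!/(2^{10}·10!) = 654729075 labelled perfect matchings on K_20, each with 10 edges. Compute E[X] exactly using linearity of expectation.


K_20 has 20!/(2^{10}·10!) = 654729075 labelled perfect matchings.
For each such perfect matching H, let X_H = 1 if all 10 edges of H are present in G. Then P[X_H = 1] = p^{10} = (3/10)^{10} = 59049/10000000000.
By linearity: E[X] = Σ_H E[X_H] = 654729075 · p^{10} = 654729075 · 59049/10000000000 = 1546443885987/400000000.
Numerically: E[X] ≈ 3866.1.

E[X] = 654729075 · (3/10)^{10} = 1546443885987/400000000 ≈ 3866.1.


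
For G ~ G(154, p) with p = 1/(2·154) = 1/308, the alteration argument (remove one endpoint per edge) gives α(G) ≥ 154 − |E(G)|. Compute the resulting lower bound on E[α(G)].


E[|E(G)|] = C(154, 2)·p = 11781 · (1/308) = 153/4.
E[α(G)] ≥ n − E[|E(G)|] = 154 − 153/4 = 463/4.
Numerically: ≈ 115.750.
(This is only a lower bound; the true E[α(G)] may be larger.)

E[α(G)] ≥ 463/4 ≈ 115.750.


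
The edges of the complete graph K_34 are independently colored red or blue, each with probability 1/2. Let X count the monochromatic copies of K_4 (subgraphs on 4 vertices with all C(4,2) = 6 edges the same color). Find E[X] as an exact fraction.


Let X = Σ_S X_S over the C(34, 4) = 46376 subsets S of size 4, where X_S = 1 if the K_4 on S is monochromatic.
For a fixed S, the K_4 on S has C(4, 2) = 6 edges. P[all 6 edges red] = (1/2)^6, and likewise for blue, so P[monochromatic] = 2·(1/2)^6 = 2^{1 − 6} = 1/32.
By linearity: E[X] = C(34, 4) · 2^{1 − 6} = 46376 · 1/32 = 5797/4.
Numerically: E[X] ≈ 1449.250.

E[X] = C(34,4)·2^(1−C(4,2)) = 5797/4 ≈ 1449.250.


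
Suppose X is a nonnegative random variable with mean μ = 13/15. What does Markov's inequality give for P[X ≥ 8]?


μ = E[X] = 13/15, a = 8.
Markov: P[X ≥ 8] ≤ μ/a = (13/15)/8 = 13/120.
Numerically: ≈ 0.10833.
(Since a = 8 > μ = 0.86667, the bound 13/120 is < 1 and informative.)

P[X ≥ 8] ≤ 13/120 ≈ 0.10833.


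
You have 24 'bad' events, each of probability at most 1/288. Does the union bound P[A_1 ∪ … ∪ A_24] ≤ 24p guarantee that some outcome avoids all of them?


Union bound: P[∪_{i=1}^{24} A_i] ≤ Σ_i P[A_i] ≤ 24·p = 24·(1/288) = 1/12.
Numerically: 1/12 ≈ 0.0833333.
Is 1/12 < 1? YES.
Since P[∪ A_i] ≤ 1/12 < 1, the complement has P[∩ A_i^c] ≥ 1 − 1/12 = 11/12 > 0, so some outcome avoids every A_i.

24·p = 1/12 ≈ 0.0833333; existence CERTIFIED by the union bound.


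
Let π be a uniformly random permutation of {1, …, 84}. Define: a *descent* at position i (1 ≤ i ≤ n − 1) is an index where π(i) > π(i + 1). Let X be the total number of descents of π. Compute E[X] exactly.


Write X = Σ X_I over i = 1, …, 83, with X_I the indicator of one descent.
There are 83 indicators.
For each fixed i, the pair (π(i), π(i+1)) is a uniformly random ordered pair of distinct values from {1, …, 84}; by symmetry P[π(i) > π(i+1)] = 1/2.
By linearity: E[X] = 83 · (1/2) = (84 − 1) · (1/2) = 83/2 ≈ 41.500.

E[X] = 83/2 = 41.500.


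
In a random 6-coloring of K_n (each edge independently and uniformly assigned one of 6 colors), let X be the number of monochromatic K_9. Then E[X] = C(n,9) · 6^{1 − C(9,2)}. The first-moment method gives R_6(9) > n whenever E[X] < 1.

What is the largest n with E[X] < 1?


We need C(n, 9) · 6^{1 − 36} < 1, i.e. C(n, 9) < 6^{36 − 1} = 1719070799748422591028658176.
Check values of n near the boundary:
  n = 4407: C(4407, 9) = 1713856532599459170657070050; 1713856532599459170657070050 < 1719070799748422591028658176? YES
  n = 4408: C(4408, 9) = 1717362945146264156457459600; 1717362945146264156457459600 < 1719070799748422591028658176? YES
  n = 4409: C(4409, 9) = 1720875732988608787686577131; 1720875732988608787686577131 < 1719070799748422591028658176? NO
  n = 4410: C(4410, 9) = 1724394906266704102180823710; 1724394906266704102180823710 < 1719070799748422591028658176? NO
The largest n with C(n, 9) < 1719070799748422591028658176 is n = 4408 (where E[X] = 35778394690547169926197075/35813974994758803979763712 ≈ 0.999). Hence R_6(9) > 4408, i.e. R_6(9) ≥ 4409.

Largest n = 4408; hence R_6(9) > 4408.


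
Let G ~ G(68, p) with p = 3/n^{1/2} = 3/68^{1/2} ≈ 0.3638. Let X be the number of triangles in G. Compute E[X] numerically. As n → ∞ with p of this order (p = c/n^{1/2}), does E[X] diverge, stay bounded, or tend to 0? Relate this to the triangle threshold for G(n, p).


Number of potential triangles: C(68, 3) = 50116.
Each occurs with probability p³ ≈ (0.3638)³ ≈ 4.8150455e-02.
By linearity: E[X] = C(68, 3)·p³ ≈ 50116 · 4.8150455e-02 ≈ 2413.10820.
Since α = 1/2 < 1, p = c/n^{1/2} ≫ 1/n is above the triangle threshold p ~ 1/n. Asymptotically E[X] ~ (c³/6)·n^{3(1−α)} = (3³/6)·n^{1.5} → ∞; triangles are abundant w.h.p.

E[X] ≈ 2413.10820; in regime p = Θ(1/n^{1/2}) E[X] diverges (above the triangle threshold p ~ 1/n).


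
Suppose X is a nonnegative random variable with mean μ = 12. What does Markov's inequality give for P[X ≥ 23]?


μ = E[X] = 12, a = 23.
Markov: P[X ≥ 23] ≤ μ/a = (12)/23 = 12/23.
Numerically: ≈ 0.5217.
(Since a = 23 > μ = 12.0000, the bound 12/23 is < 1 and informative.)

P[X ≥ 23] ≤ 12/23 ≈ 0.5217.


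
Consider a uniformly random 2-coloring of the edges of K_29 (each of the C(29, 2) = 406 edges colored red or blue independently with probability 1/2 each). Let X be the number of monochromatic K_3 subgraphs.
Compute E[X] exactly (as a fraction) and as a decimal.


Let X = Σ_S X_S over the C(29, 3) = 3654 subsets S of size 3, where X_S = 1 if the K_3 on S is monochromatic.
For a fixed S, the K_3 on S has C(3, 2) = 3 edges. P[all 3 edges red] = (1/2)^3, and likewise for blue, so P[monochromatic] = 2·(1/2)^3 = 2^{1 − 3} = 1/4.
By linearity: E[X] = C(29, 3) · 2^{1 − 3} = 3654 · 1/4 = 1827/2.
Numerically: E[X] ≈ 913.500000.

E[X] = C(29,3)·2^(1−C(3,2)) = 1827/2 ≈ 913.500000.


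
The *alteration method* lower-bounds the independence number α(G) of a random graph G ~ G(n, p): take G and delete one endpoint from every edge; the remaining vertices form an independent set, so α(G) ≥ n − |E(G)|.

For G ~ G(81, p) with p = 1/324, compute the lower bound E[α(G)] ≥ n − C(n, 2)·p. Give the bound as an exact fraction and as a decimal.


E[|E(G)|] = C(81, 2)·p = 3240 · (1/324) = 10.
E[α(G)] ≥ n − E[|E(G)|] = 81 − 10 = 71.
Numerically: ≈ 71.0000.
(This is only a lower bound; the true E[α(G)] may be larger.)

E[α(G)] ≥ 71 ≈ 71.0000.


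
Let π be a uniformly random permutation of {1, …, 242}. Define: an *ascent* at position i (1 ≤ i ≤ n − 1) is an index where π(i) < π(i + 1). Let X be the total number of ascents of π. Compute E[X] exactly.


Write X = Σ X_I over i = 1, …, 241, with X_I the indicator of one ascent.
There are 241 indicators.
For each fixed i, the pair (π(i), π(i+1)) is a uniformly random ordered pair of distinct values from {1, …, 242}; by symmetry P[π(i) < π(i+1)] = 1/2.
By linearity: E[X] = 241 · (1/2) = (242 − 1) · (1/2) = 241/2 ≈ 120.50000.

E[X] = 241/2 = 120.50000.


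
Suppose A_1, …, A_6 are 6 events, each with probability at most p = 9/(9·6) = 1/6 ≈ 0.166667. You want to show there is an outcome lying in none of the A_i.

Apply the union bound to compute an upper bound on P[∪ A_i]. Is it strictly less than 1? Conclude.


Union bound: P[∪_{i=1}^{6} A_i] ≤ Σ_i P[A_i] ≤ 6·p = 6·(1/6) = 1.
Numerically: 1 ≈ 1.000000.
Is 1 < 1? NO.
Since the bound 1 is ≥ 1, the union bound is uninformative here; it does NOT by itself certify existence.

6·p = 1 ≈ 1.000000; existence NOT certified by the union bound.


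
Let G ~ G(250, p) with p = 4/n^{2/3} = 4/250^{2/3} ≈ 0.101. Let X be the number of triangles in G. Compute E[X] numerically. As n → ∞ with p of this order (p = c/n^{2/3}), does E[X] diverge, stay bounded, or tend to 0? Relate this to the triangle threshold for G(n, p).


Number of potential triangles: C(250, 3) = 2573000.
Each occurs with probability p³ ≈ (0.101)³ ≈ 1.02400e-03.
By linearity: E[X] = C(250, 3)·p³ ≈ 2573000 · 1.02400e-03 ≈ 2634.752.
Since α = 2/3 < 1, p = c/n^{2/3} ≫ 1/n is above the triangle threshold p ~ 1/n. Asymptotically E[X] ~ (c³/6)·n^{3(1−α)} = (4³/6)·n^{1} → ∞; triangles are abundant w.h.p.

E[X] ≈ 2634.752; in regime p = Θ(1/n^{2/3}) E[X] diverges (above the triangle threshold p ~ 1/n).


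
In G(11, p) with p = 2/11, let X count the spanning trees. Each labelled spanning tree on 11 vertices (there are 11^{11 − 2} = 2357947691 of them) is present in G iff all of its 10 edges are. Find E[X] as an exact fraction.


K_11 has 11^{11 − 2} = 2357947691 labelled spanning trees.
For each such spanning tree H, let X_H = 1 if all 10 edges of H are present in G. Then P[X_H = 1] = p^{10} = (2/11)^{10} = 1024/25937424601.
By linearity: E[X] = Σ_H E[X_H] = 2357947691 · p^{10} = 2357947691 · 1024/25937424601 = 1024/11.
Numerically: E[X] ≈ 93.091.

E[X] = 2357947691 · (2/11)^{10} = 1024/11 ≈ 93.091.


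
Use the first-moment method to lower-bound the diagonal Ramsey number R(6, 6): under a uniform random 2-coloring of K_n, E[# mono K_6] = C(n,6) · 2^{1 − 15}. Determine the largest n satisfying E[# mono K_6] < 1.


We need C(n, 6) · 2^{1 − 15} < 1, i.e. C(n, 6) < 2^{15 − 1} = 16384.
Check values of n near the boundary:
  n = 11: C(11, 6) = 462; 462 < 16384? YES
  n = 12: C(12, 6) = 924; 924 < 16384? YES
  n = 13: C(13, 6) = 1716; 1716 < 16384? YES
  n = 14: C(14, 6) = 3003; 3003 < 16384? YES
  n = 15: C(15, 6) = 5005; 5005 < 16384? YES
  n = 16: C(16, 6) = 8008; 8008 < 16384? YES
  n = 17: C(17, 6) = 12376; 12376 < 16384? YES
  n = 18: C(18, 6) = 18564; 18564 < 16384? NO
The largest n with C(n, 6) < 16384 is n = 17 (where E[X] = 1547/2048 ≈ 0.7553711). Hence R(6, 6) > 17, i.e. R(6, 6) ≥ 18.

Largest n = 17; hence R(6, 6) > 17.


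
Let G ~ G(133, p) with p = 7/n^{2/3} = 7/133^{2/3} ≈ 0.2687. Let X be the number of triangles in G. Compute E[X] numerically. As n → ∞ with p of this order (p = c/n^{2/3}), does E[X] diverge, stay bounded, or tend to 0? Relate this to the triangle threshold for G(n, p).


Number of potential triangles: C(133, 3) = 383306.
Each occurs with probability p³ ≈ (0.2687)³ ≈ 1.939058e-02.
By linearity: E[X] = C(133, 3)·p³ ≈ 383306 · 1.939058e-02 ≈ 7432.5263.
Since α = 2/3 < 1, p = c/n^{2/3} ≫ 1/n is above the triangle threshold p ~ 1/n. Asymptotically E[X] ~ (c³/6)·n^{3(1−α)} = (7³/6)·n^{1} → ∞; triangles are abundant w.h.p.

E[X] ≈ 7432.5263; in regime p = Θ(1/n^{2/3}) E[X] diverges (above the triangle threshold p ~ 1/n).


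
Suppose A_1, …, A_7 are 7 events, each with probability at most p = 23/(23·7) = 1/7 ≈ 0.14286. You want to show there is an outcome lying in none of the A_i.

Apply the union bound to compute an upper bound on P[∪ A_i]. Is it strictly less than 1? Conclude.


Union bound: P[∪_{i=1}^{7} A_i] ≤ Σ_i P[A_i] ≤ 7·p = 7·(1/7) = 1.
Numerically: 1 ≈ 1.00000.
Is 1 < 1? NO.
Since the bound 1 is ≥ 1, the union bound is uninformative here; it does NOT by itself certify existence.

7·p = 1 ≈ 1.00000; existence NOT certified by the union bound.


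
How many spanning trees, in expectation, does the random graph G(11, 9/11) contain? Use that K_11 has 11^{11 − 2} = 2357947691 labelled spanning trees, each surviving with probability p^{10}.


K_11 has 11^{11 − 2} = 2357947691 labelled spanning trees.
For each such spanning tree H, let X_H = 1 if all 10 edges of H are present in G. Then P[X_H = 1] = p^{10} = (9/11)^{10} = 3486784401/25937424601.
Summing the indicators: E[X] = Σ_H E[X_H] = 2357947691 · p^{10} = 2357947691 · 3486784401/25937424601 = 3486784401/11.
Numerically: E[X] ≈ 3.1698e+08.

E[X] = 2357947691 · (9/11)^{10} = 3486784401/11 ≈ 3.1698e+08.


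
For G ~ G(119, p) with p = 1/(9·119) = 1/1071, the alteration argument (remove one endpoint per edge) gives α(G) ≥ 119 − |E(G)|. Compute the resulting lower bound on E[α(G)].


E[|E(G)|] = C(119, 2)·p = 7021 · (1/1071) = 59/9.
E[α(G)] ≥ n − E[|E(G)|] = 119 − 59/9 = 1012/9.
Numerically: ≈ 112.444444.
(This is only a lower bound; the true E[α(G)] may be larger.)

E[α(G)] ≥ 1012/9 ≈ 112.444444.


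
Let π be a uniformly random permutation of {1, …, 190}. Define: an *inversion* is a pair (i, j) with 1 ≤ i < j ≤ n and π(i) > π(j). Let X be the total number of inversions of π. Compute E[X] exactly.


Write X = Σ X_I over the C(190, 2) = 17955 pairs i < j, with X_I the indicator of one inversion.
There are 17955 indicators.
For each fixed pair i < j, the values π(i) and π(j) are two distinct elements of {1, …, 190} in uniformly random order; by symmetry P[π(i) > π(j)] = 1/2.
By linearity: E[X] = 17955 · (1/2) = C(190, 2) · (1/2) = 17955/2 = 17955/2 ≈ 8977.5000.

E[X] = 17955/2 = 8977.5000.


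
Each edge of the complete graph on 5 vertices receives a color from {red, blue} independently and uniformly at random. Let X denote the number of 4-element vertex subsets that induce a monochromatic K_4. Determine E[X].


Let X = Σ_S X_S over the C(5, 4) = 5 subsets S of size 4, where X_S = 1 if the K_4 on S is monochromatic.
For a fixed S, the K_4 on S has C(4, 2) = 6 edges. P[all 6 edges red] = (1/2)^6, and likewise for blue, so P[monochromatic] = 2·(1/2)^6 = 2^{1 − 6} = 1/32.
By linearity of expectation: E[X] = C(5, 4) · 2^{1 − 6} = 5 · 1/32 = 5/32.
Numerically: E[X] ≈ 0.1562.

E[X] = C(5,4)·2^(1−C(4,2)) = 5/32 ≈ 0.1562.


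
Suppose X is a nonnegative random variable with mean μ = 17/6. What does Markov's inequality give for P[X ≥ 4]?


μ = E[X] = 17/6, a = 4.
Markov: P[X ≥ 4] ≤ μ/a = (17/6)/4 = 17/24.
Numerically: ≈ 0.708.
(Since a = 4 > μ = 2.833, the bound 17/24 is < 1 and informative.)

P[X ≥ 4] ≤ 17/24 ≈ 0.708.


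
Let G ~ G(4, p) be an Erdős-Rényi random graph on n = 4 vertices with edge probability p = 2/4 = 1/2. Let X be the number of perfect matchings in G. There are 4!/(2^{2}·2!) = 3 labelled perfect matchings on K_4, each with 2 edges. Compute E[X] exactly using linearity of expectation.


K_4 has 4!/(2^{2}·2!) = 3 labelled perfect matchings.
For each such perfect matching H, let X_H = 1 if all 2 edges of H are present in G. Then P[X_H = 1] = p^{2} = (1/2)^{2} = 1/4.
By linearity: E[X] = Σ_H E[X_H] = 3 · p^{2} = 3 · 1/4 = 3/4.
Numerically: E[X] ≈ 0.75.

E[X] = 3 · (1/2)^{2} = 3/4 ≈ 0.75.


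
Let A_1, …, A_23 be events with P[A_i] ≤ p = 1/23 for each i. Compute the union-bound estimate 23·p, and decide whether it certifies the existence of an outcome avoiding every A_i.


Union bound: P[∪_{i=1}^{23} A_i] ≤ Σ_i P[A_i] ≤ 23·p = 23·(1/23) = 1.
Numerically: 1 ≈ 1.0000000.
Is 1 < 1? NO.
Since the bound 1 is ≥ 1, the union bound is uninformative here; it does NOT by itself certify existence.

23·p = 1 ≈ 1.0000000; existence NOT certified by the union bound.


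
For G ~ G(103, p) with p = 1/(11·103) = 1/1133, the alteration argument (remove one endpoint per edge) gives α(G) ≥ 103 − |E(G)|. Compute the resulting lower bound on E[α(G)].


E[|E(G)|] = C(103, 2)·p = 5253 · (1/1133) = 51/11.
E[α(G)] ≥ n − E[|E(G)|] = 103 − 51/11 = 1082/11.
Numerically: ≈ 98.364.
(This is only a lower bound; the true E[α(G)] may be larger.)

E[α(G)] ≥ 1082/11 ≈ 98.364.


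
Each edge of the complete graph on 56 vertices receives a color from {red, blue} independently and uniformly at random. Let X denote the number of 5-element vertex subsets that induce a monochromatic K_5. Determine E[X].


Let X = Σ_S X_S over the C(56, 5) = 3819816 subsets S of size 5, where X_S = 1 if the K_5 on S is monochromatic.
For a fixed S, the K_5 on S has C(5, 2) = 10 edges. P[all 10 edges red] = (1/2)^10, and likewise for blue, so P[monochromatic] = 2·(1/2)^10 = 2^{1 − 10} = 1/512.
By linearity: E[X] = C(56, 5) · 2^{1 − 10} = 3819816 · 1/512 = 477477/64.
Numerically: E[X] ≈ 7460.578125.

E[X] = C(56,5)·2^(1−C(5,2)) = 477477/64 ≈ 7460.578125.


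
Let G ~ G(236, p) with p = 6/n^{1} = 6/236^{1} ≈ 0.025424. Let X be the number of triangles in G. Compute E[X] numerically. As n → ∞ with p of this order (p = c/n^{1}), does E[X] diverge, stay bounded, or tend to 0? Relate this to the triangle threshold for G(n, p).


Number of potential triangles: C(236, 3) = 2162940.
Each occurs with probability p³ ≈ (0.025424)³ ≈ 1.6433034e-05.
By linearity: E[X] = C(236, 3)·p³ ≈ 2162940 · 1.6433034e-05 ≈ 35.54367.
Here α = 1, so p = 6/n is exactly at the triangle threshold p ~ 1/n. Asymptotically E[X] → c³/6 = 6³/6 = 36 ≈ 36.00000, a bounded constant. In this regime the triangle count is asymptotically Poisson(c³/6).

E[X] ≈ 35.54367; in regime p = Θ(1/n^{1}) E[X] stays bounded (at the triangle threshold p ~ 1/n).


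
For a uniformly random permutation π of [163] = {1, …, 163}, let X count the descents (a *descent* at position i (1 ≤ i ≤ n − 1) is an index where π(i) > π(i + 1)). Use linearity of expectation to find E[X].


Write X = Σ X_I over i = 1, …, 162, with X_I the indicator of one descent.
There are 162 indicators.
For each fixed i, the pair (π(i), π(i+1)) is a uniformly random ordered pair of distinct values from {1, …, 163}; by symmetry P[π(i) > π(i+1)] = 1/2.
By linearity: E[X] = 162 · (1/2) = (163 − 1) · (1/2) = 81 ≈ 81.0000.

E[X] = 81 = 81.0000.


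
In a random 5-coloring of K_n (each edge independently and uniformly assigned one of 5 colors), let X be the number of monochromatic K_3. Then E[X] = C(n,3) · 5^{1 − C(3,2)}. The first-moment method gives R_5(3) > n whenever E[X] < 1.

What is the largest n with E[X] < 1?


We need C(n, 3) · 5^{1 − 3} < 1, i.e. C(n, 3) < 5^{3 − 1} = 25.
Check values of n near the boundary:
  n = 3: C(3, 3) = 1; 1 < 25? YES
  n = 4: C(4, 3) = 4; 4 < 25? YES
  n = 5: C(5, 3) = 10; 10 < 25? YES
  n = 6: C(6, 3) = 20; 20 < 25? YES
  n = 7: C(7, 3) = 35; 35 < 25? NO
  n = 8: C(8, 3) = 56; 56 < 25? NO
The largest n with C(n, 3) < 25 is n = 6 (where E[X] = 4/5 ≈ 0.8000000). Hence R_5(3) > 6, i.e. R_5(3) ≥ 7.

Largest n = 6; hence R_5(3) > 6.


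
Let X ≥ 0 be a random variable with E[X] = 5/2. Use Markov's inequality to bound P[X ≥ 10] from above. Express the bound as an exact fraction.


μ = E[X] = 5/2, a = 10.
Markov: P[X ≥ 10] ≤ μ/a = (5/2)/10 = 1/4.
Numerically: ≈ 0.250000.
(Since a = 10 > μ = 2.500000, the bound 1/4 is < 1 and informative.)

P[X ≥ 10] ≤ 1/4 ≈ 0.250000.


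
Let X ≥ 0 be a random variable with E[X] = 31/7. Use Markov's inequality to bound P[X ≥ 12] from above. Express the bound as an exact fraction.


μ = E[X] = 31/7, a = 12.
Markov: P[X ≥ 12] ≤ μ/a = (31/7)/12 = 31/84.
Numerically: ≈ 0.369048.
(Since a = 12 > μ = 4.428571, the bound 31/84 is < 1 and informative.)

P[X ≥ 12] ≤ 31/84 ≈ 0.369048.


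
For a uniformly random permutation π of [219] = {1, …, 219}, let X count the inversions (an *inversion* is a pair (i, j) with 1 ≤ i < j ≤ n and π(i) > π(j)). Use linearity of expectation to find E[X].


Write X = Σ X_I over the C(219, 2) = 23871 pairs i < j, with X_I the indicator of one inversion.
There are 23871 indicators.
For each fixed pair i < j, the values π(i) and π(j) are two distinct elements of {1, …, 219} in uniformly random order; by symmetry P[π(i) > π(j)] = 1/2.
By linearity: E[X] = 23871 · (1/2) = C(219, 2) · (1/2) = 23871/2 = 23871/2 ≈ 11935.500000.

E[X] = 23871/2 = 11935.500000.


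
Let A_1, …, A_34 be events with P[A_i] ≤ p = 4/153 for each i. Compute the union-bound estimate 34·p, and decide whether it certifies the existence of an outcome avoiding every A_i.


Union bound: P[∪_{i=1}^{34} A_i] ≤ Σ_i P[A_i] ≤ 34·p = 34·(4/153) = 8/9.
Numerically: 8/9 ≈ 0.8889.
Is 8/9 < 1? YES.
Since P[∪ A_i] ≤ 8/9 < 1, the complement has P[∩ A_i^c] ≥ 1 − 8/9 = 1/9 > 0, so some outcome avoids every A_i.

34·p = 8/9 ≈ 0.8889; existence CERTIFIED by the union bound.


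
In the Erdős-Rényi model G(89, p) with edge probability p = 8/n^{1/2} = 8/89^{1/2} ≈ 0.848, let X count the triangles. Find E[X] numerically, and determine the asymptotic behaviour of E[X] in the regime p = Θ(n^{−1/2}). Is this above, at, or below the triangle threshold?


Number of potential triangles: C(89, 3) = 113564.
Each occurs with probability p³ ≈ (0.848)³ ≈ 6.0979653e-01.
By linearity: E[X] = C(89, 3)·p³ ≈ 113564 · 6.0979653e-01 ≈ 69250.93350.
Since α = 1/2 < 1, p = c/n^{1/2} ≫ 1/n is above the triangle threshold p ~ 1/n. Asymptotically E[X] ~ (c³/6)·n^{3(1−α)} = (8³/6)·n^{1.5} → ∞; triangles are abundant w.h.p.

E[X] ≈ 69250.93350; in regime p = Θ(1/n^{1/2}) E[X] diverges (above the triangle threshold p ~ 1/n).


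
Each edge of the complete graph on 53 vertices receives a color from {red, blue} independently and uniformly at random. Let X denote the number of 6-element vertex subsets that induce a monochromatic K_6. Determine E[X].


Let X = Σ_S X_S over the C(53, 6) = 22957480 subsets S of size 6, where X_S = 1 if the K_6 on S is monochromatic.
For a fixed S, the K_6 on S has C(6, 2) = 15 edges. P[all 15 edges red] = (1/2)^15, and likewise for blue, so P[monochromatic] = 2·(1/2)^15 = 2^{1 − 15} = 1/16384.
By linearity: E[X] = C(53, 6) · 2^{1 − 15} = 22957480 · 1/16384 = 2869685/2048.
Numerically: E[X] ≈ 1401.2134.

E[X] = C(53,6)·2^(1−C(6,2)) = 2869685/2048 ≈ 1401.2134.


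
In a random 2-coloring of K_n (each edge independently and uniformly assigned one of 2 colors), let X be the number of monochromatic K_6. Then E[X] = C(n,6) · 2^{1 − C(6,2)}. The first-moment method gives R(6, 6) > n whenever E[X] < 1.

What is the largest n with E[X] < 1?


We need C(n, 6) · 2^{1 − 15} < 1, i.e. C(n, 6) < 2^{15 − 1} = 16384.
Check values of n near the boundary:
  n = 15: C(15, 6) = 5005; 5005 < 16384? YES
  n = 16: C(16, 6) = 8008; 8008 < 16384? YES
  n = 17: C(17, 6) = 12376; 12376 < 16384? YES
  n = 18: C(18, 6) = 18564; 18564 < 16384? NO
  n = 19: C(19, 6) = 27132; 27132 < 16384? NO
The largest n with C(n, 6) < 16384 is n = 17 (where E[X] = 1547/2048 ≈ 0.7553711). Hence R(6, 6) > 17, i.e. R(6, 6) ≥ 18.

Largest n = 17; hence R(6, 6) > 17.


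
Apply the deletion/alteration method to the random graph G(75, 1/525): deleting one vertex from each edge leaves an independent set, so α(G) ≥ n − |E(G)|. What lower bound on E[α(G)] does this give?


E[|E(G)|] = C(75, 2)·p = 2775 · (1/525) = 37/7.
E[α(G)] ≥ n − E[|E(G)|] = 75 − 37/7 = 488/7.
Numerically: ≈ 69.7143.
(This is only a lower bound; the true E[α(G)] may be larger.)

E[α(G)] ≥ 488/7 ≈ 69.7143.


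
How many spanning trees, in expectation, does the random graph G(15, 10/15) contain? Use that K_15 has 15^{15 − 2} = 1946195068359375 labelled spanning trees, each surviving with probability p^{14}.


K_15 has 15^{15 − 2} = 1946195068359375 labelled spanning trees.
For each such spanning tree H, let X_H = 1 if all 14 edges of H are present in G. Then P[X_H = 1] = p^{14} = (2/3)^{14} = 16384/4782969.
Summing the indicators: E[X] = Σ_H E[X_H] = 1946195068359375 · p^{14} = 1946195068359375 · 16384/4782969 = 20000000000000/3.
Numerically: E[X] ≈ 6.6667e+12.

E[X] = 1946195068359375 · (2/3)^{14} = 20000000000000/3 ≈ 6.6667e+12.


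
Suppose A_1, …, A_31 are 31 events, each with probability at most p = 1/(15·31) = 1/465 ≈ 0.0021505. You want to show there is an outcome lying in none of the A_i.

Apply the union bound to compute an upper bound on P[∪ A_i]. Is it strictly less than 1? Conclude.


Union bound: P[∪_{i=1}^{31} A_i] ≤ Σ_i P[A_i] ≤ 31·p = 31·(1/465) = 1/15.
Numerically: 1/15 ≈ 0.0666667.
Is 1/15 < 1? YES.
Since P[∪ A_i] ≤ 1/15 < 1, the complement has P[∩ A_i^c] ≥ 1 − 1/15 = 14/15 > 0, so some outcome avoids every A_i.

31·p = 1/15 ≈ 0.0666667; existence CERTIFIED by the union bound.


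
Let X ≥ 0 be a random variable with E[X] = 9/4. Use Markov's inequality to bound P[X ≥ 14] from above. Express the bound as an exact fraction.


μ = E[X] = 9/4, a = 14.
Markov: P[X ≥ 14] ≤ μ/a = (9/4)/14 = 9/56.
Numerically: ≈ 0.161.
(Since a = 14 > μ = 2.250, the bound 9/56 is < 1 and informative.)

P[X ≥ 14] ≤ 9/56 ≈ 0.161.


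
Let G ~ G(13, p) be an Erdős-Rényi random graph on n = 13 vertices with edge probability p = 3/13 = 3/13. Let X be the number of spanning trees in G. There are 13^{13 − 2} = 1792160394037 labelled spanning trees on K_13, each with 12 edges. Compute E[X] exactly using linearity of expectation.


K_13 has 13^{13 − 2} = 1792160394037 labelled spanning trees.
For each such spanning tree H, let X_H = 1 if all 12 edges of H are present in G. Then P[X_H = 1] = p^{12} = (3/13)^{12} = 531441/23298085122481.
Summing the indicators: E[X] = Σ_H E[X_H] = 1792160394037 · p^{12} = 1792160394037 · 531441/23298085122481 = 531441/13.
Numerically: E[X] ≈ 40880.1.

E[X] = 1792160394037 · (3/13)^{12} = 531441/13 ≈ 40880.1.


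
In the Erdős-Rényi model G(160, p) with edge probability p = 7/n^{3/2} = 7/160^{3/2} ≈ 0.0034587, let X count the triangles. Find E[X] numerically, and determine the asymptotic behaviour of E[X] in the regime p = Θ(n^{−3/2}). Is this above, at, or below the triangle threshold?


Number of potential triangles: C(160, 3) = 669920.
Each occurs with probability p³ ≈ (0.0034587)³ ≈ 4.1376543e-08.
By linearity: E[X] = C(160, 3)·p³ ≈ 669920 · 4.1376543e-08 ≈ 0.02772.
Since α = 3/2 > 1, p = c/n^{3/2} = o(1/n) is below the triangle threshold p ~ 1/n. Asymptotically E[X] ~ (c³/6)·n^{3(1−α)} = (7³/6)·n^{-1.5} → 0, so by Markov's inequality G has no triangles w.h.p.

E[X] ≈ 0.02772; in regime p = Θ(1/n^{3/2}) E[X] tends to 0 (below the triangle threshold p ~ 1/n).


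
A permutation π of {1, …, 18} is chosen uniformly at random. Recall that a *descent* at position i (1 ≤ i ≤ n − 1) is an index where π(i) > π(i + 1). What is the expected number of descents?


Write X = Σ X_I over i = 1, …, 17, with X_I the indicator of one descent.
There are 17 indicators.
For each fixed i, the pair (π(i), π(i+1)) is a uniformly random ordered pair of distinct values from {1, …, 18}; by symmetry P[π(i) > π(i+1)] = 1/2.
By linearity: E[X] = 17 · (1/2) = (18 − 1) · (1/2) = 17/2 ≈ 8.50000.

E[X] = 17/2 = 8.50000.


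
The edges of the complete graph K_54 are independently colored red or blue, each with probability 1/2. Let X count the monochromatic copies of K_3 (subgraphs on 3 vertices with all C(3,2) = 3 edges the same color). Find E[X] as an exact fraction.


Let X = Σ_S X_S over the C(54, 3) = 24804 subsets S of size 3, where X_S = 1 if the K_3 on S is monochromatic.
For a fixed S, the K_3 on S has C(3, 2) = 3 edges. P[all 3 edges red] = (1/2)^3, and likewise for blue, so P[monochromatic] = 2·(1/2)^3 = 2^{1 − 3} = 1/4.
By linearity of expectation: E[X] = C(54, 3) · 2^{1 − 3} = 24804 · 1/4 = 6201.
Numerically: E[X] ≈ 6201.0000.

E[X] = C(54,3)·2^(1−C(3,2)) = 6201 ≈ 6201.0000.


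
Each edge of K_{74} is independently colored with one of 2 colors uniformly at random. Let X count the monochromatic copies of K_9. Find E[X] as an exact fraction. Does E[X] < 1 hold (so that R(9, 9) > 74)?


E[X] = C(74, 9) · 2^{1 − 36} = 110524147514 · 2^{−35} = 110524147514/34359738368.
As a reduced fraction: E[X] = 55262073757/17179869184 ≈ 3.21668.
Is E[X] < 1? NO.
Since E[X] ≥ 1, the first-moment bound is inconclusive at n = 74; it does NOT by itself certify R(9, 9) > 74.

E[X] = 55262073757/17179869184 ≈ 3.21668; E[X] ≥ 1; first-moment method inconclusive here.


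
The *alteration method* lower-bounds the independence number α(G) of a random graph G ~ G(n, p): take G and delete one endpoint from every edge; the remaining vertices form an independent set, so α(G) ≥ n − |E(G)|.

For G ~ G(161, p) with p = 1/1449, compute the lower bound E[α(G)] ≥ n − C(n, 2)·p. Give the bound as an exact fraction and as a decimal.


E[|E(G)|] = C(161, 2)·p = 12880 · (1/1449) = 80/9.
E[α(G)] ≥ n − E[|E(G)|] = 161 − 80/9 = 1369/9.
Numerically: ≈ 152.1111.
(This is only a lower bound; the true E[α(G)] may be larger.)

E[α(G)] ≥ 1369/9 ≈ 152.1111.


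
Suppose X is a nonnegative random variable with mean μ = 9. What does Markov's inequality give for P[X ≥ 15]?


μ = E[X] = 9, a = 15.
Markov: P[X ≥ 15] ≤ μ/a = (9)/15 = 3/5.
Numerically: ≈ 0.600000.
(Since a = 15 > μ = 9.000000, the bound 3/5 is < 1 and informative.)

P[X ≥ 15] ≤ 3/5 ≈ 0.600000.


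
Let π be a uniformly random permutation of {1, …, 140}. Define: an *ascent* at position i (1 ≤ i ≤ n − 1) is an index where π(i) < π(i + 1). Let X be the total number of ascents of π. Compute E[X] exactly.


Write X = Σ X_I over i = 1, …, 139, with X_I the indicator of one ascent.
There are 139 indicators.
For each fixed i, the pair (π(i), π(i+1)) is a uniformly random ordered pair of distinct values from {1, …, 140}; by symmetry P[π(i) < π(i+1)] = 1/2.
By linearity: E[X] = 139 · (1/2) = (140 − 1) · (1/2) = 139/2 ≈ 69.500.

E[X] = 139/2 = 69.500.


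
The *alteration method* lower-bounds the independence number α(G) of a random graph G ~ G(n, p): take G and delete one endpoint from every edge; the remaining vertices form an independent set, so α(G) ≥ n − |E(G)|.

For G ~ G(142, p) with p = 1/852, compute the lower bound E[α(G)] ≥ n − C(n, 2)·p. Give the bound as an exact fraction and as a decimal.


E[|E(G)|] = C(142, 2)·p = 10011 · (1/852) = 47/4.
E[α(G)] ≥ n − E[|E(G)|] = 142 − 47/4 = 521/4.
Numerically: ≈ 130.25000.
(This is only a lower bound; the true E[α(G)] may be larger.)

E[α(G)] ≥ 521/4 ≈ 130.25000.


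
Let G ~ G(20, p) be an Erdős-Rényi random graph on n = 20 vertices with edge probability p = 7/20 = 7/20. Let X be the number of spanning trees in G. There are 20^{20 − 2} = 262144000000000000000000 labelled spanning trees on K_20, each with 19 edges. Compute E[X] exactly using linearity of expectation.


K_20 has 20^{20 − 2} = 262144000000000000000000 labelled spanning trees.
For each such spanning tree H, let X_H = 1 if all 19 edges of H are present in G. Then P[X_H = 1] = p^{19} = (7/20)^{19} = 11398895185373143/5242880000000000000000000.
Summing the indicators: E[X] = Σ_H E[X_H] = 262144000000000000000000 · p^{19} = 262144000000000000000000 · 11398895185373143/5242880000000000000000000 = 11398895185373143/20.
Numerically: E[X] ≈ 5.69945e+14.

E[X] = 262144000000000000000000 · (7/20)^{19} = 11398895185373143/20 ≈ 5.69945e+14.


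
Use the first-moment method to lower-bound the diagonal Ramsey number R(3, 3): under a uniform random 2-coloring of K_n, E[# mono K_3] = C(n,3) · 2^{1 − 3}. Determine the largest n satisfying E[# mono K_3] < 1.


We need C(n, 3) · 2^{1 − 3} < 1, i.e. C(n, 3) < 2^{3 − 1} = 4.
Check values of n near the boundary:
  n = 3: C(3, 3) = 1; 1 < 4? YES
  n = 4: C(4, 3) = 4; 4 < 4? NO
The largest n with C(n, 3) < 4 is n = 3 (where E[X] = 1/4 ≈ 0.2500000). Hence R(3, 3) > 3, i.e. R(3, 3) ≥ 4.

Largest n = 3; hence R(3, 3) > 3.


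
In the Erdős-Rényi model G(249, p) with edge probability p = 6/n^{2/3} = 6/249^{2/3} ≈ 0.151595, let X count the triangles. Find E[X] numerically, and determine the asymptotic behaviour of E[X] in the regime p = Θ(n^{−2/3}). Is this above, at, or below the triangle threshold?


Number of potential triangles: C(249, 3) = 2542124.
Each occurs with probability p³ ≈ (0.151595)³ ≈ 3.48381478e-03.
By linearity: E[X] = C(249, 3)·p³ ≈ 2542124 · 3.48381478e-03 ≈ 8856.289157.
Since α = 2/3 < 1, p = c/n^{2/3} ≫ 1/n is above the triangle threshold p ~ 1/n. Asymptotically E[X] ~ (c³/6)·n^{3(1−α)} = (6³/6)·n^{1} → ∞; triangles are abundant w.h.p.

E[X] ≈ 8856.289157; in regime p = Θ(1/n^{2/3}) E[X] diverges (above the triangle threshold p ~ 1/n).


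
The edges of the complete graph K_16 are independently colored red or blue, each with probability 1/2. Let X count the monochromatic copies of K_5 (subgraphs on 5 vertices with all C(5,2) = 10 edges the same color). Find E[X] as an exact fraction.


Let X = Σ_S X_S over the C(16, 5) = 4368 subsets S of size 5, where X_S = 1 if the K_5 on S is monochromatic.
For a fixed S, the K_5 on S has C(5, 2) = 10 edges. P[all 10 edges red] = (1/2)^10, and likewise for blue, so P[monochromatic] = 2·(1/2)^10 = 2^{1 − 10} = 1/512.
By linearity: E[X] = C(16, 5) · 2^{1 − 10} = 4368 · 1/512 = 273/32.
Numerically: E[X] ≈ 8.5312.

E[X] = C(16,5)·2^(1−C(5,2)) = 273/32 ≈ 8.5312.


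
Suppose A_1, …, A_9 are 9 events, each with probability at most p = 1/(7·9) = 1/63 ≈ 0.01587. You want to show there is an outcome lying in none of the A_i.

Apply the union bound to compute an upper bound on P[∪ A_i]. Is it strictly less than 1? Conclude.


Union bound: P[∪_{i=1}^{9} A_i] ≤ Σ_i P[A_i] ≤ 9·p = 9·(1/63) = 1/7.
Numerically: 1/7 ≈ 0.14286.
Is 1/7 < 1? YES.
Since P[∪ A_i] ≤ 1/7 < 1, the complement has P[∩ A_i^c] ≥ 1 − 1/7 = 6/7 > 0, so some outcome avoids every A_i.

9·p = 1/7 ≈ 0.14286; existence CERTIFIED by the union bound.


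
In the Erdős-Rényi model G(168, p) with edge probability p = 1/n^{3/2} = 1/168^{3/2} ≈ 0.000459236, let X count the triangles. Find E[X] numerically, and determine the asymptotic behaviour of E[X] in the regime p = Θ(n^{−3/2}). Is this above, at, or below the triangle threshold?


Number of potential triangles: C(168, 3) = 776216.
Each occurs with probability p³ ≈ (0.000459236)³ ≈ 9.68519195e-11.
By linearity: E[X] = C(168, 3)·p³ ≈ 776216 · 9.68519195e-11 ≈ 0.000075.
Since α = 3/2 > 1, p = c/n^{3/2} = o(1/n) is below the triangle threshold p ~ 1/n. Asymptotically E[X] ~ (c³/6)·n^{3(1−α)} = (1³/6)·n^{-1.5} → 0, so by Markov's inequality G has no triangles w.h.p.

E[X] ≈ 0.000075; in regime p = Θ(1/n^{3/2}) E[X] tends to 0 (below the triangle threshold p ~ 1/n).
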